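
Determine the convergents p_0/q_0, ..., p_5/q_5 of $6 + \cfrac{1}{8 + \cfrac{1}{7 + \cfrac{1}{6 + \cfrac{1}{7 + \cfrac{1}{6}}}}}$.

6/1, 49/8, 349/57, 2143/350, 15350/2507, 94243/15392

Using the convergent recurrence p_i = a_i*p_{i-1} + p_{i-2}, q_i = a_i*q_{i-1} + q_{i-2} with p_{-2}=0, p_{-1}=1, q_{-2}=1, q_{-1}=0:
  i=0: a_0=6, p_0 = 6*1 + 0 = 6, q_0 = 6*0 + 1 = 1.
  i=1: a_1=8, p_1 = 8*6 + 1 = 49, q_1 = 8*1 + 0 = 8.
  i=2: a_2=7, p_2 = 7*49 + 6 = 349, q_2 = 7*8 + 1 = 57.
  i=3: a_3=6, p_3 = 6*349 + 49 = 2143, q_3 = 6*57 + 8 = 350.
  i=4: a_4=7, p_4 = 7*2143 + 349 = 15350, q_4 = 7*350 + 57 = 2507.
  i=5: a_5=6, p_5 = 6*15350 + 2143 = 94243, q_5 = 6*2507 + 350 = 15392.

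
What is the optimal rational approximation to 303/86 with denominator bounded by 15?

53/15

Expand x = 303/86 as a continued fraction with the Euclidean algorithm:
  303 = 3*86 + 45, so a_0 = 3.
  86 = 1*45 + 41, so a_1 = 1.
  45 = 1*41 + 4, so a_2 = 1.
  41 = 10*4 + 1, so a_3 = 10.
  4 = 4*1 + 0, so a_4 = 4.
so x = [3; 1, 1, 10, 4].
Convergents (p_i = a_i*p_{i-1} + p_{i-2}, q_i = a_i*q_{i-1} + q_{i-2} with p_{-2}=0, p_{-1}=1, q_{-2}=1, q_{-1}=0), until the denominator exceeds 15:
  i=0: a_0=3, p_0 = 3*1 + 0 = 3, q_0 = 3*0 + 1 = 1.
  i=1: a_1=1, p_1 = 1*3 + 1 = 4, q_1 = 1*1 + 0 = 1.
  i=2: a_2=1, p_2 = 1*4 + 3 = 7, q_2 = 1*1 + 1 = 2.
  i=3: a_3=10, p_3 = 10*7 + 4 = 74, q_3 = 10*2 + 1 = 21.
q_3 = 21 > 15, so the last convergent with denominator <= 15 is p_2/q_2 = 7/2.
The closest fraction with denominator <= 15 is either p_2/q_2 or the intermediate fraction (k*p_2 + p_1)/(k*q_2 + q_1) with the largest k >= 1 whose denominator stays <= 15; these approach x as k grows, and every other convergent or intermediate fraction in range is farther away.
Largest k: floor((15 - q_1)/q_2) = floor((15 - 1)/2) = 7.
That gives (7*7 + 4)/(7*2 + 1) = 53/15.
Compare the errors: |x - 7/2| = |303*2 - 7*86|/(86*2) = 4/172, and |x - 53/15| = |303*15 - 53*86|/(86*15) = 13/1290.
Cross-multiplying, 13*172 = 2236 < 5160 = 4*1290, so 13/1290 is smaller: the intermediate fraction 53/15 is closer to x than 7/2.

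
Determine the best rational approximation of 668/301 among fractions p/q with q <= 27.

Expand x = 668/301 as a continued fraction with the Euclidean algorithm:
  668 = 2*301 + 66, so a_0 = 2.
  301 = 4*66 + 37, so a_1 = 4.
  66 = 1*37 + 29, so a_2 = 1.
  37 = 1*29 + 8, so a_3 = 1.
  29 = 3*8 + 5, so a_4 = 3.
  8 = 1*5 + 3, so a_5 = 1.
  5 = 1*3 + 2, so a_6 = 1.
  3 = 1*2 + 1, so a_7 = 1.
  2 = 2*1 + 0, so a_8 = 2.
so x = [2; 4, 1, 1, 3, 1, 1, 1, 2].
Convergents (p_i = a_i*p_{i-1} + p_{i-2}, q_i = a_i*q_{i-1} + q_{i-2} with p_{-2}=0, p_{-1}=1, q_{-2}=1, q_{-1}=0), until the denominator exceeds 27:
  i=0: a_0=2, p_0 = 2*1 + 0 = 2, q_0 = 2*0 + 1 = 1.
  i=1: a_1=4, p_1 = 4*2 + 1 = 9, q_1 = 4*1 + 0 = 4.
  i=2: a_2=1, p_2 = 1*9 + 2 = 11, q_2 = 1*4 + 1 = 5.
  i=3: a_3=1, p_3 = 1*11 + 9 = 20, q_3 = 1*5 + 4 = 9.
  i=4: a_4=3, p_4 = 3*20 + 11 = 71, q_4 = 3*9 + 5 = 32.
q_4 = 32 > 27, so the last convergent with denominator <= 27 is p_3/q_3 = 20/9.
The closest fraction with denominator <= 27 is either p_3/q_3 or the intermediate fraction (k*p_3 + p_2)/(k*q_3 + q_2) with the largest k >= 1 whose denominator stays <= 27; these approach x as k grows, and every other convergent or intermediate fraction in range is farther away.
Largest k: floor((27 - q_2)/q_3) = floor((27 - 5)/9) = 2.
That gives (2*20 + 11)/(2*9 + 5) = 51/23.
Compare the errors: |x - 20/9| = |668*9 - 20*301|/(301*9) = 8/2709, and |x - 51/23| = |668*23 - 51*301|/(301*23) = 13/6923.
Cross-multiplying, 13*2709 = 35217 < 55384 = 8*6923, so 13/6923 is smaller: the intermediate fraction 51/23 is closer to x than 20/9.

51/23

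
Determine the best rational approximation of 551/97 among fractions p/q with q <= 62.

142/25

Expand x = 551/97 as a continued fraction with the Euclidean algorithm:
  551 = 5*97 + 66, so a_0 = 5.
  97 = 1*66 + 31, so a_1 = 1.
  66 = 2*31 + 4, so a_2 = 2.
  31 = 7*4 + 3, so a_3 = 7.
  4 = 1*3 + 1, so a_4 = 1.
  3 = 3*1 + 0, so a_5 = 3.
so x = [5; 1, 2, 7, 1, 3].
Convergents (p_i = a_i*p_{i-1} + p_{i-2}, q_i = a_i*q_{i-1} + q_{i-2} with p_{-2}=0, p_{-1}=1, q_{-2}=1, q_{-1}=0), until the denominator exceeds 62:
  i=0: a_0=5, p_0 = 5*1 + 0 = 5, q_0 = 5*0 + 1 = 1.
  i=1: a_1=1, p_1 = 1*5 + 1 = 6, q_1 = 1*1 + 0 = 1.
  i=2: a_2=2, p_2 = 2*6 + 5 = 17, q_2 = 2*1 + 1 = 3.
  i=3: a_3=7, p_3 = 7*17 + 6 = 125, q_3 = 7*3 + 1 = 22.
  i=4: a_4=1, p_4 = 1*125 + 17 = 142, q_4 = 1*22 + 3 = 25.
  i=5: a_5=3, p_5 = 3*142 + 125 = 551, q_5 = 3*25 + 22 = 97.
q_5 = 97 > 62, so the last convergent with denominator <= 62 is p_4/q_4 = 142/25.
The closest fraction with denominator <= 62 is either p_4/q_4 or the intermediate fraction (k*p_4 + p_3)/(k*q_4 + q_3) with the largest k >= 1 whose denominator stays <= 62; these approach x as k grows, and every other convergent or intermediate fraction in range is farther away.
Largest k: floor((62 - q_3)/q_4) = floor((62 - 22)/25) = 1.
That gives (1*142 + 125)/(1*25 + 22) = 267/47.
Compare the errors: |x - 142/25| = |551*25 - 142*97|/(97*25) = 1/2425, and |x - 267/47| = |551*47 - 267*97|/(97*47) = 2/4559.
Cross-multiplying, 1*4559 = 4559 < 4850 = 2*2425, so 1/2425 is smaller: the convergent 142/25 is closer to x than 267/47.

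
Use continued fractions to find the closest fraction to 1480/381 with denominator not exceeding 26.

Expand x = 1480/381 as a continued fraction with the Euclidean algorithm:
  1480 = 3*381 + 337, so a_0 = 3.
  381 = 1*337 + 44, so a_1 = 1.
  337 = 7*44 + 29, so a_2 = 7.
  44 = 1*29 + 15, so a_3 = 1.
  29 = 1*15 + 14, so a_4 = 1.
  15 = 1*14 + 1, so a_5 = 1.
  14 = 14*1 + 0, so a_6 = 14.
so x = [3; 1, 7, 1, 1, 1, 14].
Convergents (p_i = a_i*p_{i-1} + p_{i-2}, q_i = a_i*q_{i-1} + q_{i-2} with p_{-2}=0, p_{-1}=1, q_{-2}=1, q_{-1}=0), until the denominator exceeds 26:
  i=0: a_0=3, p_0 = 3*1 + 0 = 3, q_0 = 3*0 + 1 = 1.
  i=1: a_1=1, p_1 = 1*3 + 1 = 4, q_1 = 1*1 + 0 = 1.
  i=2: a_2=7, p_2 = 7*4 + 3 = 31, q_2 = 7*1 + 1 = 8.
  i=3: a_3=1, p_3 = 1*31 + 4 = 35, q_3 = 1*8 + 1 = 9.
  i=4: a_4=1, p_4 = 1*35 + 31 = 66, q_4 = 1*9 + 8 = 17.
  i=5: a_5=1, p_5 = 1*66 + 35 = 101, q_5 = 1*17 + 9 = 26.
  i=6: a_6=14, p_6 = 14*101 + 66 = 1480, q_6 = 14*26 + 17 = 381.
q_6 = 381 > 26, so the last convergent with denominator <= 26 is p_5/q_5 = 101/26.
The closest fraction with denominator <= 26 is either p_5/q_5 or the intermediate fraction (k*p_5 + p_4)/(k*q_5 + q_4) with the largest k >= 1 whose denominator stays <= 26; these approach x as k grows, and every other convergent or intermediate fraction in range is farther away.
Largest k: floor((26 - q_4)/q_5) = floor((26 - 17)/26) = 0.
Since k = 0, no intermediate fraction beyond p_5/q_5 has denominator <= 26, so the convergent 101/26 is the closest (its error is |1480*26 - 101*381|/(381*26) = 1/9906).

101/26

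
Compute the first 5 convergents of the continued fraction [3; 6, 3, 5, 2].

3/1, 19/6, 60/19, 319/101, 698/221

Using the convergent recurrence p_i = a_i*p_{i-1} + p_{i-2}, q_i = a_i*q_{i-1} + q_{i-2} with p_{-2}=0, p_{-1}=1, q_{-2}=1, q_{-1}=0:
  i=0: a_0=3, p_0 = 3*1 + 0 = 3, q_0 = 3*0 + 1 = 1.
  i=1: a_1=6, p_1 = 6*3 + 1 = 19, q_1 = 6*1 + 0 = 6.
  i=2: a_2=3, p_2 = 3*19 + 3 = 60, q_2 = 3*6 + 1 = 19.
  i=3: a_3=5, p_3 = 5*60 + 19 = 319, q_3 = 5*19 + 6 = 101.
  i=4: a_4=2, p_4 = 2*319 + 60 = 698, q_4 = 2*101 + 19 = 221.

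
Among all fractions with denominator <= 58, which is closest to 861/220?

Expand x = 861/220 as a continued fraction with the Euclidean algorithm:
  861 = 3*220 + 201, so a_0 = 3.
  220 = 1*201 + 19, so a_1 = 1.
  201 = 10*19 + 11, so a_2 = 10.
  19 = 1*11 + 8, so a_3 = 1.
  11 = 1*8 + 3, so a_4 = 1.
  8 = 2*3 + 2, so a_5 = 2.
  3 = 1*2 + 1, so a_6 = 1.
  2 = 2*1 + 0, so a_7 = 2.
so x = [3; 1, 10, 1, 1, 2, 1, 2].
Convergents (p_i = a_i*p_{i-1} + p_{i-2}, q_i = a_i*q_{i-1} + q_{i-2} with p_{-2}=0, p_{-1}=1, q_{-2}=1, q_{-1}=0), until the denominator exceeds 58:
  i=0: a_0=3, p_0 = 3*1 + 0 = 3, q_0 = 3*0 + 1 = 1.
  i=1: a_1=1, p_1 = 1*3 + 1 = 4, q_1 = 1*1 + 0 = 1.
  i=2: a_2=10, p_2 = 10*4 + 3 = 43, q_2 = 10*1 + 1 = 11.
  i=3: a_3=1, p_3 = 1*43 + 4 = 47, q_3 = 1*11 + 1 = 12.
  i=4: a_4=1, p_4 = 1*47 + 43 = 90, q_4 = 1*12 + 11 = 23.
  i=5: a_5=2, p_5 = 2*90 + 47 = 227, q_5 = 2*23 + 12 = 58.
  i=6: a_6=1, p_6 = 1*227 + 90 = 317, q_6 = 1*58 + 23 = 81.
q_6 = 81 > 58, so the last convergent with denominator <= 58 is p_5/q_5 = 227/58.
The closest fraction with denominator <= 58 is either p_5/q_5 or the intermediate fraction (k*p_5 + p_4)/(k*q_5 + q_4) with the largest k >= 1 whose denominator stays <= 58; these approach x as k grows, and every other convergent or intermediate fraction in range is farther away.
Largest k: floor((58 - q_4)/q_5) = floor((58 - 23)/58) = 0.
Since k = 0, no intermediate fraction beyond p_5/q_5 has denominator <= 58, so the convergent 227/58 is the closest (its error is |861*58 - 227*220|/(220*58) = 2/12760).

227/58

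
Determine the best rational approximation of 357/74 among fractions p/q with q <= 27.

82/17

Expand x = 357/74 as a continued fraction with the Euclidean algorithm:
  357 = 4*74 + 61, so a_0 = 4.
  74 = 1*61 + 13, so a_1 = 1.
  61 = 4*13 + 9, so a_2 = 4.
  13 = 1*9 + 4, so a_3 = 1.
  9 = 2*4 + 1, so a_4 = 2.
  4 = 4*1 + 0, so a_5 = 4.
so x = [4; 1, 4, 1, 2, 4].
Convergents (p_i = a_i*p_{i-1} + p_{i-2}, q_i = a_i*q_{i-1} + q_{i-2} with p_{-2}=0, p_{-1}=1, q_{-2}=1, q_{-1}=0), until the denominator exceeds 27:
  i=0: a_0=4, p_0 = 4*1 + 0 = 4, q_0 = 4*0 + 1 = 1.
  i=1: a_1=1, p_1 = 1*4 + 1 = 5, q_1 = 1*1 + 0 = 1.
  i=2: a_2=4, p_2 = 4*5 + 4 = 24, q_2 = 4*1 + 1 = 5.
  i=3: a_3=1, p_3 = 1*24 + 5 = 29, q_3 = 1*5 + 1 = 6.
  i=4: a_4=2, p_4 = 2*29 + 24 = 82, q_4 = 2*6 + 5 = 17.
  i=5: a_5=4, p_5 = 4*82 + 29 = 357, q_5 = 4*17 + 6 = 74.
q_5 = 74 > 27, so the last convergent with denominator <= 27 is p_4/q_4 = 82/17.
The closest fraction with denominator <= 27 is either p_4/q_4 or the intermediate fraction (k*p_4 + p_3)/(k*q_4 + q_3) with the largest k >= 1 whose denominator stays <= 27; these approach x as k grows, and every other convergent or intermediate fraction in range is farther away.
Largest k: floor((27 - q_3)/q_4) = floor((27 - 6)/17) = 1.
That gives (1*82 + 29)/(1*17 + 6) = 111/23.
Compare the errors: |x - 82/17| = |357*17 - 82*74|/(74*17) = 1/1258, and |x - 111/23| = |357*23 - 111*74|/(74*23) = 3/1702.
Cross-multiplying, 1*1702 = 1702 < 3774 = 3*1258, so 1/1258 is smaller: the convergent 82/17 is closer to x than 111/23.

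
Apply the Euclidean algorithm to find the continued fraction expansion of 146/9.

[16; 4, 2]

Run the Euclidean algorithm on 146 and 9; the successive quotients are the partial quotients a_0, a_1, ... (each step inverts the fractional part left over by the previous one):
  146 = 16*9 + 2, so a_0 = 16.
  9 = 4*2 + 1, so a_1 = 4.
  2 = 2*1 + 0, so a_2 = 2.
The remainder reaches 0 after 3 divisions, so the expansion has 3 partial quotients, read off in order.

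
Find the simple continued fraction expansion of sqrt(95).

[9; (1, 2, 1, 18)]

Write x_i = (sqrt(95) + m_i)/d_i with (m_0, d_0) = (0, 1). a_0 = floor(sqrt(95)) = 9, since 9^2 = 81 <= 95 < 100 = 10^2.
Iterate m_{i+1} = d_i*a_i - m_i, d_{i+1} = (95 - m_{i+1}^2)/d_i, a_{i+1} = floor((a_0 + m_{i+1})/d_{i+1}):
  m_1 = 1*9 - 0 = 9, d_1 = (95 - 9^2)/1 = 14/1 = 14, a_1 = floor((9 + 9)/14) = 1.
  m_2 = 14*1 - 9 = 5, d_2 = (95 - 5^2)/14 = 70/14 = 5, a_2 = floor((9 + 5)/5) = 2.
  m_3 = 5*2 - 5 = 5, d_3 = (95 - 5^2)/5 = 70/5 = 14, a_3 = floor((9 + 5)/14) = 1.
  m_4 = 14*1 - 5 = 9, d_4 = (95 - 9^2)/14 = 14/14 = 1, a_4 = floor((9 + 9)/1) = 18.
  m_5 = 1*18 - 9 = 9, d_5 = (95 - 9^2)/1 = 14/1 = 14: (m_5, d_5) = (m_1, d_1) = (9, 14), so from here the quotients repeat a_1, ..., a_4; the period length is 4.
Hence the expansion of sqrt(95) is a_0 = 9 followed by the repeating block 1, 2, 1, 18 (period 4).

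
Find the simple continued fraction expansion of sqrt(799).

[28; (3, 1, 3, 56)]

Write x_i = (sqrt(799) + m_i)/d_i with (m_0, d_0) = (0, 1). a_0 = floor(sqrt(799)) = 28, since 28^2 = 784 <= 799 < 841 = 29^2.
Iterate m_{i+1} = d_i*a_i - m_i, d_{i+1} = (799 - m_{i+1}^2)/d_i, a_{i+1} = floor((a_0 + m_{i+1})/d_{i+1}):
  m_1 = 1*28 - 0 = 28, d_1 = (799 - 28^2)/1 = 15/1 = 15, a_1 = floor((28 + 28)/15) = 3.
  m_2 = 15*3 - 28 = 17, d_2 = (799 - 17^2)/15 = 510/15 = 34, a_2 = floor((28 + 17)/34) = 1.
  m_3 = 34*1 - 17 = 17, d_3 = (799 - 17^2)/34 = 510/34 = 15, a_3 = floor((28 + 17)/15) = 3.
  m_4 = 15*3 - 17 = 28, d_4 = (799 - 28^2)/15 = 15/15 = 1, a_4 = floor((28 + 28)/1) = 56.
  m_5 = 1*56 - 28 = 28, d_5 = (799 - 28^2)/1 = 15/1 = 15: (m_5, d_5) = (m_1, d_1) = (28, 15), so from here the quotients repeat a_1, ..., a_4; the period length is 4.
Hence the expansion of sqrt(799) is a_0 = 28 followed by the repeating block 3, 1, 3, 56 (period 4).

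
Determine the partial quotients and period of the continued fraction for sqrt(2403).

Write x_i = (sqrt(2403) + m_i)/d_i with (m_0, d_0) = (0, 1). a_0 = floor(sqrt(2403)) = 49, since 49^2 = 2401 <= 2403 < 2500 = 50^2.
Iterate m_{i+1} = d_i*a_i - m_i, d_{i+1} = (2403 - m_{i+1}^2)/d_i, a_{i+1} = floor((a_0 + m_{i+1})/d_{i+1}):
  m_1 = 1*49 - 0 = 49, d_1 = (2403 - 49^2)/1 = 2/1 = 2, a_1 = floor((49 + 49)/2) = 49.
  m_2 = 2*49 - 49 = 49, d_2 = (2403 - 49^2)/2 = 2/2 = 1, a_2 = floor((49 + 49)/1) = 98.
  m_3 = 1*98 - 49 = 49, d_3 = (2403 - 49^2)/1 = 2/1 = 2: (m_3, d_3) = (m_1, d_1) = (49, 2), so from here the quotients repeat a_1, a_2; the period length is 2.
Hence the expansion of sqrt(2403) is a_0 = 49 followed by the repeating block 49, 98 (period 2).

[49; (49, 98)]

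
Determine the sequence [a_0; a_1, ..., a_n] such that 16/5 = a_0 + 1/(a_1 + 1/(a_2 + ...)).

Run the Euclidean algorithm on 16 and 5; the successive quotients are the partial quotients a_0, a_1, ... (each step inverts the fractional part left over by the previous one):
  16 = 3*5 + 1, so a_0 = 3.
  5 = 5*1 + 0, so a_1 = 5.
The remainder reaches 0 after 2 divisions, so the expansion has 2 partial quotients, read off in order.

[3; 5]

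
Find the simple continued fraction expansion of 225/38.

Run the Euclidean algorithm on 225 and 38; the successive quotients are the partial quotients a_0, a_1, ... (each step inverts the fractional part left over by the previous one):
  225 = 5*38 + 35, so a_0 = 5.
  38 = 1*35 + 3, so a_1 = 1.
  35 = 11*3 + 2, so a_2 = 11.
  3 = 1*2 + 1, so a_3 = 1.
  2 = 2*1 + 0, so a_4 = 2.
The remainder reaches 0 after 5 divisions, so the expansion has 5 partial quotients, read off in order.

[5; 1, 11, 1, 2]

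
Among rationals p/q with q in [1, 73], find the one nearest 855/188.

Expand x = 855/188 as a continued fraction with the Euclidean algorithm:
  855 = 4*188 + 103, so a_0 = 4.
  188 = 1*103 + 85, so a_1 = 1.
  103 = 1*85 + 18, so a_2 = 1.
  85 = 4*18 + 13, so a_3 = 4.
  18 = 1*13 + 5, so a_4 = 1.
  13 = 2*5 + 3, so a_5 = 2.
  5 = 1*3 + 2, so a_6 = 1.
  3 = 1*2 + 1, so a_7 = 1.
  2 = 2*1 + 0, so a_8 = 2.
so x = [4; 1, 1, 4, 1, 2, 1, 1, 2].
Convergents (p_i = a_i*p_{i-1} + p_{i-2}, q_i = a_i*q_{i-1} + q_{i-2} with p_{-2}=0, p_{-1}=1, q_{-2}=1, q_{-1}=0), until the denominator exceeds 73:
  i=0: a_0=4, p_0 = 4*1 + 0 = 4, q_0 = 4*0 + 1 = 1.
  i=1: a_1=1, p_1 = 1*4 + 1 = 5, q_1 = 1*1 + 0 = 1.
  i=2: a_2=1, p_2 = 1*5 + 4 = 9, q_2 = 1*1 + 1 = 2.
  i=3: a_3=4, p_3 = 4*9 + 5 = 41, q_3 = 4*2 + 1 = 9.
  i=4: a_4=1, p_4 = 1*41 + 9 = 50, q_4 = 1*9 + 2 = 11.
  i=5: a_5=2, p_5 = 2*50 + 41 = 141, q_5 = 2*11 + 9 = 31.
  i=6: a_6=1, p_6 = 1*141 + 50 = 191, q_6 = 1*31 + 11 = 42.
  i=7: a_7=1, p_7 = 1*191 + 141 = 332, q_7 = 1*42 + 31 = 73.
  i=8: a_8=2, p_8 = 2*332 + 191 = 855, q_8 = 2*73 + 42 = 188.
q_8 = 188 > 73, so the last convergent with denominator <= 73 is p_7/q_7 = 332/73.
The closest fraction with denominator <= 73 is either p_7/q_7 or the intermediate fraction (k*p_7 + p_6)/(k*q_7 + q_6) with the largest k >= 1 whose denominator stays <= 73; these approach x as k grows, and every other convergent or intermediate fraction in range is farther away.
Largest k: floor((73 - q_6)/q_7) = floor((73 - 42)/73) = 0.
Since k = 0, no intermediate fraction beyond p_7/q_7 has denominator <= 73, so the convergent 332/73 is the closest (its error is |855*73 - 332*188|/(188*73) = 1/13724).

332/73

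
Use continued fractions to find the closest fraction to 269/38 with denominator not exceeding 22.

Expand x = 269/38 as a continued fraction with the Euclidean algorithm:
  269 = 7*38 + 3, so a_0 = 7.
  38 = 12*3 + 2, so a_1 = 12.
  3 = 1*2 + 1, so a_2 = 1.
  2 = 2*1 + 0, so a_3 = 2.
so x = [7; 12, 1, 2].
Convergents (p_i = a_i*p_{i-1} + p_{i-2}, q_i = a_i*q_{i-1} + q_{i-2} with p_{-2}=0, p_{-1}=1, q_{-2}=1, q_{-1}=0), until the denominator exceeds 22:
  i=0: a_0=7, p_0 = 7*1 + 0 = 7, q_0 = 7*0 + 1 = 1.
  i=1: a_1=12, p_1 = 12*7 + 1 = 85, q_1 = 12*1 + 0 = 12.
  i=2: a_2=1, p_2 = 1*85 + 7 = 92, q_2 = 1*12 + 1 = 13.
  i=3: a_3=2, p_3 = 2*92 + 85 = 269, q_3 = 2*13 + 12 = 38.
q_3 = 38 > 22, so the last convergent with denominator <= 22 is p_2/q_2 = 92/13.
The closest fraction with denominator <= 22 is either p_2/q_2 or the intermediate fraction (k*p_2 + p_1)/(k*q_2 + q_1) with the largest k >= 1 whose denominator stays <= 22; these approach x as k grows, and every other convergent or intermediate fraction in range is farther away.
Largest k: floor((22 - q_1)/q_2) = floor((22 - 12)/13) = 0.
Since k = 0, no intermediate fraction beyond p_2/q_2 has denominator <= 22, so the convergent 92/13 is the closest (its error is |269*13 - 92*38|/(38*13) = 1/494).

92/13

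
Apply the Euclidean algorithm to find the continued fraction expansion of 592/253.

Run the Euclidean algorithm on 592 and 253; the successive quotients are the partial quotients a_0, a_1, ... (each step inverts the fractional part left over by the previous one):
  592 = 2*253 + 86, so a_0 = 2.
  253 = 2*86 + 81, so a_1 = 2.
  86 = 1*81 + 5, so a_2 = 1.
  81 = 16*5 + 1, so a_3 = 16.
  5 = 5*1 + 0, so a_4 = 5.
The remainder reaches 0 after 5 divisions, so the expansion has 5 partial quotients, read off in order.

[2; 2, 1, 16, 5]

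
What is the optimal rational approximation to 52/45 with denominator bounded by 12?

7/6

Expand x = 52/45 as a continued fraction with the Euclidean algorithm:
  52 = 1*45 + 7, so a_0 = 1.
  45 = 6*7 + 3, so a_1 = 6.
  7 = 2*3 + 1, so a_2 = 2.
  3 = 3*1 + 0, so a_3 = 3.
so x = [1; 6, 2, 3].
Convergents (p_i = a_i*p_{i-1} + p_{i-2}, q_i = a_i*q_{i-1} + q_{i-2} with p_{-2}=0, p_{-1}=1, q_{-2}=1, q_{-1}=0), until the denominator exceeds 12:
  i=0: a_0=1, p_0 = 1*1 + 0 = 1, q_0 = 1*0 + 1 = 1.
  i=1: a_1=6, p_1 = 6*1 + 1 = 7, q_1 = 6*1 + 0 = 6.
  i=2: a_2=2, p_2 = 2*7 + 1 = 15, q_2 = 2*6 + 1 = 13.
q_2 = 13 > 12, so the last convergent with denominator <= 12 is p_1/q_1 = 7/6.
The closest fraction with denominator <= 12 is either p_1/q_1 or the intermediate fraction (k*p_1 + p_0)/(k*q_1 + q_0) with the largest k >= 1 whose denominator stays <= 12; these approach x as k grows, and every other convergent or intermediate fraction in range is farther away.
Largest k: floor((12 - q_0)/q_1) = floor((12 - 1)/6) = 1.
That gives (1*7 + 1)/(1*6 + 1) = 8/7.
Compare the errors: |x - 7/6| = |52*6 - 7*45|/(45*6) = 3/270, and |x - 8/7| = |52*7 - 8*45|/(45*7) = 4/315.
Cross-multiplying, 3*315 = 945 < 1080 = 4*270, so 3/270 is smaller: the convergent 7/6 is closer to x than 8/7.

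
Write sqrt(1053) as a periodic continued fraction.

[32; (2, 4, 2, 64)]

Write x_i = (sqrt(1053) + m_i)/d_i with (m_0, d_0) = (0, 1). a_0 = floor(sqrt(1053)) = 32, since 32^2 = 1024 <= 1053 < 1089 = 33^2.
Iterate m_{i+1} = d_i*a_i - m_i, d_{i+1} = (1053 - m_{i+1}^2)/d_i, a_{i+1} = floor((a_0 + m_{i+1})/d_{i+1}):
  m_1 = 1*32 - 0 = 32, d_1 = (1053 - 32^2)/1 = 29/1 = 29, a_1 = floor((32 + 32)/29) = 2.
  m_2 = 29*2 - 32 = 26, d_2 = (1053 - 26^2)/29 = 377/29 = 13, a_2 = floor((32 + 26)/13) = 4.
  m_3 = 13*4 - 26 = 26, d_3 = (1053 - 26^2)/13 = 377/13 = 29, a_3 = floor((32 + 26)/29) = 2.
  m_4 = 29*2 - 26 = 32, d_4 = (1053 - 32^2)/29 = 29/29 = 1, a_4 = floor((32 + 32)/1) = 64.
  m_5 = 1*64 - 32 = 32, d_5 = (1053 - 32^2)/1 = 29/1 = 29: (m_5, d_5) = (m_1, d_1) = (32, 29), so from here the quotients repeat a_1, ..., a_4; the period length is 4.
Hence the expansion of sqrt(1053) is a_0 = 32 followed by the repeating block 2, 4, 2, 64 (period 4).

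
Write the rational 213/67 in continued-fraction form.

Run the Euclidean algorithm on 213 and 67; the successive quotients are the partial quotients a_0, a_1, ... (each step inverts the fractional part left over by the previous one):
  213 = 3*67 + 12, so a_0 = 3.
  67 = 5*12 + 7, so a_1 = 5.
  12 = 1*7 + 5, so a_2 = 1.
  7 = 1*5 + 2, so a_3 = 1.
  5 = 2*2 + 1, so a_4 = 2.
  2 = 2*1 + 0, so a_5 = 2.
The remainder reaches 0 after 6 divisions, so the expansion has 6 partial quotients, read off in order.

[3; 5, 1, 1, 2, 2]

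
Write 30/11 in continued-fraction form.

[2; 1, 2, 1, 2]

Run the Euclidean algorithm on 30 and 11; the successive quotients are the partial quotients a_0, a_1, ... (each step inverts the fractional part left over by the previous one):
  30 = 2*11 + 8, so a_0 = 2.
  11 = 1*8 + 3, so a_1 = 1.
  8 = 2*3 + 2, so a_2 = 2.
  3 = 1*2 + 1, so a_3 = 1.
  2 = 2*1 + 0, so a_4 = 2.
The remainder reaches 0 after 5 divisions, so the expansion has 5 partial quotients, read off in order.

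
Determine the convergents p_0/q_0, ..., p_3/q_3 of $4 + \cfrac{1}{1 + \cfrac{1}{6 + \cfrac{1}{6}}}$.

4/1, 5/1, 34/7, 209/43

Using the convergent recurrence p_i = a_i*p_{i-1} + p_{i-2}, q_i = a_i*q_{i-1} + q_{i-2} with p_{-2}=0, p_{-1}=1, q_{-2}=1, q_{-1}=0:
  i=0: a_0=4, p_0 = 4*1 + 0 = 4, q_0 = 4*0 + 1 = 1.
  i=1: a_1=1, p_1 = 1*4 + 1 = 5, q_1 = 1*1 + 0 = 1.
  i=2: a_2=6, p_2 = 6*5 + 4 = 34, q_2 = 6*1 + 1 = 7.
  i=3: a_3=6, p_3 = 6*34 + 5 = 209, q_3 = 6*7 + 1 = 43.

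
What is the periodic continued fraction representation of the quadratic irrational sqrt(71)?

[8; (2, 2, 1, 7, 1, 2, 2, 16)]

Write x_i = (sqrt(71) + m_i)/d_i with (m_0, d_0) = (0, 1). a_0 = floor(sqrt(71)) = 8, since 8^2 = 64 <= 71 < 81 = 9^2.
Iterate m_{i+1} = d_i*a_i - m_i, d_{i+1} = (71 - m_{i+1}^2)/d_i, a_{i+1} = floor((a_0 + m_{i+1})/d_{i+1}):
  m_1 = 1*8 - 0 = 8, d_1 = (71 - 8^2)/1 = 7/1 = 7, a_1 = floor((8 + 8)/7) = 2.
  m_2 = 7*2 - 8 = 6, d_2 = (71 - 6^2)/7 = 35/7 = 5, a_2 = floor((8 + 6)/5) = 2.
  m_3 = 5*2 - 6 = 4, d_3 = (71 - 4^2)/5 = 55/5 = 11, a_3 = floor((8 + 4)/11) = 1.
  m_4 = 11*1 - 4 = 7, d_4 = (71 - 7^2)/11 = 22/11 = 2, a_4 = floor((8 + 7)/2) = 7.
  m_5 = 2*7 - 7 = 7, d_5 = (71 - 7^2)/2 = 22/2 = 11, a_5 = floor((8 + 7)/11) = 1.
  m_6 = 11*1 - 7 = 4, d_6 = (71 - 4^2)/11 = 55/11 = 5, a_6 = floor((8 + 4)/5) = 2.
  m_7 = 5*2 - 4 = 6, d_7 = (71 - 6^2)/5 = 35/5 = 7, a_7 = floor((8 + 6)/7) = 2.
  m_8 = 7*2 - 6 = 8, d_8 = (71 - 8^2)/7 = 7/7 = 1, a_8 = floor((8 + 8)/1) = 16.
  m_9 = 1*16 - 8 = 8, d_9 = (71 - 8^2)/1 = 7/1 = 7: (m_9, d_9) = (m_1, d_1) = (8, 7), so from here the quotients repeat a_1, ..., a_8; the period length is 8.
Hence the expansion of sqrt(71) is a_0 = 8 followed by the repeating block 2, 2, 1, 7, 1, 2, 2, 16 (period 8).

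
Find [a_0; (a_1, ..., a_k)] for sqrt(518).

[22; (1, 3, 6, 3, 1, 44)]

Write x_i = (sqrt(518) + m_i)/d_i with (m_0, d_0) = (0, 1). a_0 = floor(sqrt(518)) = 22, since 22^2 = 484 <= 518 < 529 = 23^2.
Iterate m_{i+1} = d_i*a_i - m_i, d_{i+1} = (518 - m_{i+1}^2)/d_i, a_{i+1} = floor((a_0 + m_{i+1})/d_{i+1}):
  m_1 = 1*22 - 0 = 22, d_1 = (518 - 22^2)/1 = 34/1 = 34, a_1 = floor((22 + 22)/34) = 1.
  m_2 = 34*1 - 22 = 12, d_2 = (518 - 12^2)/34 = 374/34 = 11, a_2 = floor((22 + 12)/11) = 3.
  m_3 = 11*3 - 12 = 21, d_3 = (518 - 21^2)/11 = 77/11 = 7, a_3 = floor((22 + 21)/7) = 6.
  m_4 = 7*6 - 21 = 21, d_4 = (518 - 21^2)/7 = 77/7 = 11, a_4 = floor((22 + 21)/11) = 3.
  m_5 = 11*3 - 21 = 12, d_5 = (518 - 12^2)/11 = 374/11 = 34, a_5 = floor((22 + 12)/34) = 1.
  m_6 = 34*1 - 12 = 22, d_6 = (518 - 22^2)/34 = 34/34 = 1, a_6 = floor((22 + 22)/1) = 44.
  m_7 = 1*44 - 22 = 22, d_7 = (518 - 22^2)/1 = 34/1 = 34: (m_7, d_7) = (m_1, d_1) = (22, 34), so from here the quotients repeat a_1, ..., a_6; the period length is 6.
Hence the expansion of sqrt(518) is a_0 = 22 followed by the repeating block 1, 3, 6, 3, 1, 44 (period 6).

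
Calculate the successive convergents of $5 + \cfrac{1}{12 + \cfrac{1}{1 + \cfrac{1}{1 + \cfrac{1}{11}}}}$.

5/1, 61/12, 66/13, 127/25, 1463/288

Using the convergent recurrence p_i = a_i*p_{i-1} + p_{i-2}, q_i = a_i*q_{i-1} + q_{i-2} with p_{-2}=0, p_{-1}=1, q_{-2}=1, q_{-1}=0:
  i=0: a_0=5, p_0 = 5*1 + 0 = 5, q_0 = 5*0 + 1 = 1.
  i=1: a_1=12, p_1 = 12*5 + 1 = 61, q_1 = 12*1 + 0 = 12.
  i=2: a_2=1, p_2 = 1*61 + 5 = 66, q_2 = 1*12 + 1 = 13.
  i=3: a_3=1, p_3 = 1*66 + 61 = 127, q_3 = 1*13 + 12 = 25.
  i=4: a_4=11, p_4 = 11*127 + 66 = 1463, q_4 = 11*25 + 13 = 288.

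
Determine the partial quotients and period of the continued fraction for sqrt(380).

Write x_i = (sqrt(380) + m_i)/d_i with (m_0, d_0) = (0, 1). a_0 = floor(sqrt(380)) = 19, since 19^2 = 361 <= 380 < 400 = 20^2.
Iterate m_{i+1} = d_i*a_i - m_i, d_{i+1} = (380 - m_{i+1}^2)/d_i, a_{i+1} = floor((a_0 + m_{i+1})/d_{i+1}):
  m_1 = 1*19 - 0 = 19, d_1 = (380 - 19^2)/1 = 19/1 = 19, a_1 = floor((19 + 19)/19) = 2.
  m_2 = 19*2 - 19 = 19, d_2 = (380 - 19^2)/19 = 19/19 = 1, a_2 = floor((19 + 19)/1) = 38.
  m_3 = 1*38 - 19 = 19, d_3 = (380 - 19^2)/1 = 19/1 = 19: (m_3, d_3) = (m_1, d_1) = (19, 19), so from here the quotients repeat a_1, a_2; the period length is 2.
Hence the expansion of sqrt(380) is a_0 = 19 followed by the repeating block 2, 38 (period 2).

[19; (2, 38)]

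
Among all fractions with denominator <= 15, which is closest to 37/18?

31/15

Expand x = 37/18 as a continued fraction with the Euclidean algorithm:
  37 = 2*18 + 1, so a_0 = 2.
  18 = 18*1 + 0, so a_1 = 18.
so x = [2; 18].
Convergents (p_i = a_i*p_{i-1} + p_{i-2}, q_i = a_i*q_{i-1} + q_{i-2} with p_{-2}=0, p_{-1}=1, q_{-2}=1, q_{-1}=0), until the denominator exceeds 15:
  i=0: a_0=2, p_0 = 2*1 + 0 = 2, q_0 = 2*0 + 1 = 1.
  i=1: a_1=18, p_1 = 18*2 + 1 = 37, q_1 = 18*1 + 0 = 18.
q_1 = 18 > 15, so the last convergent with denominator <= 15 is p_0/q_0 = 2/1.
The closest fraction with denominator <= 15 is either p_0/q_0 or the intermediate fraction (k*p_0 + p_{-1})/(k*q_0 + q_{-1}) with the largest k >= 1 whose denominator stays <= 15; these approach x as k grows, and every other convergent or intermediate fraction in range is farther away.
Largest k: floor((15 - q_{-1})/q_0) = floor((15 - 0)/1) = 15 (using the seeds p_{-1} = 1, q_{-1} = 0).
That gives (15*2 + 1)/(15*1 + 0) = 31/15.
Compare the errors: |x - 2/1| = |37*1 - 2*18|/(18*1) = 1/18, and |x - 31/15| = |37*15 - 31*18|/(18*15) = 3/270.
Cross-multiplying, 3*18 = 54 < 270 = 1*270, so 3/270 is smaller: the intermediate fraction 31/15 is closer to x than 2/1.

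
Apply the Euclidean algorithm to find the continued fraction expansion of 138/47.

[2; 1, 14, 1, 2]

Run the Euclidean algorithm on 138 and 47; the successive quotients are the partial quotients a_0, a_1, ... (each step inverts the fractional part left over by the previous one):
  138 = 2*47 + 44, so a_0 = 2.
  47 = 1*44 + 3, so a_1 = 1.
  44 = 14*3 + 2, so a_2 = 14.
  3 = 1*2 + 1, so a_3 = 1.
  2 = 2*1 + 0, so a_4 = 2.
The remainder reaches 0 after 5 divisions, so the expansion has 5 partial quotients, read off in order.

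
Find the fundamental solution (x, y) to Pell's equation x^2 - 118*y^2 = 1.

First expand sqrt(118) as a continued fraction. With x_i = (sqrt(118) + m_i)/d_i and (m_0, d_0) = (0, 1): a_0 = floor(sqrt(118)) = 10, since 10^2 = 100 <= 118 < 121 = 11^2.
Iterate m_{i+1} = d_i*a_i - m_i, d_{i+1} = (118 - m_{i+1}^2)/d_i, a_{i+1} = floor((a_0 + m_{i+1})/d_{i+1}):
  m_1 = 1*10 - 0 = 10, d_1 = (118 - 10^2)/1 = 18/1 = 18, a_1 = floor((10 + 10)/18) = 1.
  m_2 = 18*1 - 10 = 8, d_2 = (118 - 8^2)/18 = 54/18 = 3, a_2 = floor((10 + 8)/3) = 6.
  m_3 = 3*6 - 8 = 10, d_3 = (118 - 10^2)/3 = 18/3 = 6, a_3 = floor((10 + 10)/6) = 3.
  m_4 = 6*3 - 10 = 8, d_4 = (118 - 8^2)/6 = 54/6 = 9, a_4 = floor((10 + 8)/9) = 2.
  m_5 = 9*2 - 8 = 10, d_5 = (118 - 10^2)/9 = 18/9 = 2, a_5 = floor((10 + 10)/2) = 10.
  m_6 = 2*10 - 10 = 10, d_6 = (118 - 10^2)/2 = 18/2 = 9, a_6 = floor((10 + 10)/9) = 2.
  m_7 = 9*2 - 10 = 8, d_7 = (118 - 8^2)/9 = 54/9 = 6, a_7 = floor((10 + 8)/6) = 3.
  m_8 = 6*3 - 8 = 10, d_8 = (118 - 10^2)/6 = 18/6 = 3, a_8 = floor((10 + 10)/3) = 6.
  m_9 = 3*6 - 10 = 8, d_9 = (118 - 8^2)/3 = 54/3 = 18, a_9 = floor((10 + 8)/18) = 1.
  m_10 = 18*1 - 8 = 10, d_10 = (118 - 10^2)/18 = 18/18 = 1, a_10 = floor((10 + 10)/1) = 20.
  m_11 = 1*20 - 10 = 10, d_11 = (118 - 10^2)/1 = 18/1 = 18: (m_11, d_11) = (m_1, d_1) = (10, 18), so from here the quotients repeat a_1, ..., a_10; the period length is 10.
So sqrt(118) = [10; (1, 6, 3, 2, 10, 2, 3, 6, 1, 20)] with period length k = 10.
k is even, so the fundamental solution of x^2 - 118y^2 = 1 is (p_{k-1}, q_{k-1}) = (p_9, q_9); compute convergents through index 9.
Convergents (p_i = a_i*p_{i-1} + p_{i-2}, q_i = a_i*q_{i-1} + q_{i-2} with p_{-2}=0, p_{-1}=1, q_{-2}=1, q_{-1}=0):
  i=0: a_0=10, p_0 = 10*1 + 0 = 10, q_0 = 10*0 + 1 = 1.
  i=1: a_1=1, p_1 = 1*10 + 1 = 11, q_1 = 1*1 + 0 = 1.
  i=2: a_2=6, p_2 = 6*11 + 10 = 76, q_2 = 6*1 + 1 = 7.
  i=3: a_3=3, p_3 = 3*76 + 11 = 239, q_3 = 3*7 + 1 = 22.
  i=4: a_4=2, p_4 = 2*239 + 76 = 554, q_4 = 2*22 + 7 = 51.
  i=5: a_5=10, p_5 = 10*554 + 239 = 5779, q_5 = 10*51 + 22 = 532.
  i=6: a_6=2, p_6 = 2*5779 + 554 = 12112, q_6 = 2*532 + 51 = 1115.
  i=7: a_7=3, p_7 = 3*12112 + 5779 = 42115, q_7 = 3*1115 + 532 = 3877.
  i=8: a_8=6, p_8 = 6*42115 + 12112 = 264802, q_8 = 6*3877 + 1115 = 24377.
  i=9: a_9=1, p_9 = 1*264802 + 42115 = 306917, q_9 = 1*24377 + 3877 = 28254.
Check: 306917^2 - 118*28254^2 = 94198044889 - 94198044888 = 1, so (x, y) = (306917, 28254) solves the equation, and by the theorem it is the least positive solution.

(x, y) = (306917, 28254)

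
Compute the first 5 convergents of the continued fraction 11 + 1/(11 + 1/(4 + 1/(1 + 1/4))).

Using the convergent recurrence p_i = a_i*p_{i-1} + p_{i-2}, q_i = a_i*q_{i-1} + q_{i-2} with p_{-2}=0, p_{-1}=1, q_{-2}=1, q_{-1}=0:
  i=0: a_0=11, p_0 = 11*1 + 0 = 11, q_0 = 11*0 + 1 = 1.
  i=1: a_1=11, p_1 = 11*11 + 1 = 122, q_1 = 11*1 + 0 = 11.
  i=2: a_2=4, p_2 = 4*122 + 11 = 499, q_2 = 4*11 + 1 = 45.
  i=3: a_3=1, p_3 = 1*499 + 122 = 621, q_3 = 1*45 + 11 = 56.
  i=4: a_4=4, p_4 = 4*621 + 499 = 2983, q_4 = 4*56 + 45 = 269.

11/1, 122/11, 499/45, 621/56, 2983/269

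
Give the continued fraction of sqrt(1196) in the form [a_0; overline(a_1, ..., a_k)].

Write x_i = (sqrt(1196) + m_i)/d_i with (m_0, d_0) = (0, 1). a_0 = floor(sqrt(1196)) = 34, since 34^2 = 1156 <= 1196 < 1225 = 35^2.
Iterate m_{i+1} = d_i*a_i - m_i, d_{i+1} = (1196 - m_{i+1}^2)/d_i, a_{i+1} = floor((a_0 + m_{i+1})/d_{i+1}):
  m_1 = 1*34 - 0 = 34, d_1 = (1196 - 34^2)/1 = 40/1 = 40, a_1 = floor((34 + 34)/40) = 1.
  m_2 = 40*1 - 34 = 6, d_2 = (1196 - 6^2)/40 = 1160/40 = 29, a_2 = floor((34 + 6)/29) = 1.
  m_3 = 29*1 - 6 = 23, d_3 = (1196 - 23^2)/29 = 667/29 = 23, a_3 = floor((34 + 23)/23) = 2.
  m_4 = 23*2 - 23 = 23, d_4 = (1196 - 23^2)/23 = 667/23 = 29, a_4 = floor((34 + 23)/29) = 1.
  m_5 = 29*1 - 23 = 6, d_5 = (1196 - 6^2)/29 = 1160/29 = 40, a_5 = floor((34 + 6)/40) = 1.
  m_6 = 40*1 - 6 = 34, d_6 = (1196 - 34^2)/40 = 40/40 = 1, a_6 = floor((34 + 34)/1) = 68.
  m_7 = 1*68 - 34 = 34, d_7 = (1196 - 34^2)/1 = 40/1 = 40: (m_7, d_7) = (m_1, d_1) = (34, 40), so from here the quotients repeat a_1, ..., a_6; the period length is 6.
Hence the expansion of sqrt(1196) is a_0 = 34 followed by the repeating block 1, 1, 2, 1, 1, 68 (period 6).

[34; overline(1, 1, 2, 1, 1, 68)]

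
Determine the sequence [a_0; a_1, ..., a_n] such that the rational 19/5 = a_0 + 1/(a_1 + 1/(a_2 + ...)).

Run the Euclidean algorithm on 19 and 5; the successive quotients are the partial quotients a_0, a_1, ... (each step inverts the fractional part left over by the previous one):
  19 = 3*5 + 4, so a_0 = 3.
  5 = 1*4 + 1, so a_1 = 1.
  4 = 4*1 + 0, so a_2 = 4.
The remainder reaches 0 after 3 divisions, so the expansion has 3 partial quotients, read off in order.

[3; 1, 4]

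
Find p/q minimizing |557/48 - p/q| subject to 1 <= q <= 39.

Expand x = 557/48 as a continued fraction with the Euclidean algorithm:
  557 = 11*48 + 29, so a_0 = 11.
  48 = 1*29 + 19, so a_1 = 1.
  29 = 1*19 + 10, so a_2 = 1.
  19 = 1*10 + 9, so a_3 = 1.
  10 = 1*9 + 1, so a_4 = 1.
  9 = 9*1 + 0, so a_5 = 9.
so x = [11; 1, 1, 1, 1, 9].
Convergents (p_i = a_i*p_{i-1} + p_{i-2}, q_i = a_i*q_{i-1} + q_{i-2} with p_{-2}=0, p_{-1}=1, q_{-2}=1, q_{-1}=0), until the denominator exceeds 39:
  i=0: a_0=11, p_0 = 11*1 + 0 = 11, q_0 = 11*0 + 1 = 1.
  i=1: a_1=1, p_1 = 1*11 + 1 = 12, q_1 = 1*1 + 0 = 1.
  i=2: a_2=1, p_2 = 1*12 + 11 = 23, q_2 = 1*1 + 1 = 2.
  i=3: a_3=1, p_3 = 1*23 + 12 = 35, q_3 = 1*2 + 1 = 3.
  i=4: a_4=1, p_4 = 1*35 + 23 = 58, q_4 = 1*3 + 2 = 5.
  i=5: a_5=9, p_5 = 9*58 + 35 = 557, q_5 = 9*5 + 3 = 48.
q_5 = 48 > 39, so the last convergent with denominator <= 39 is p_4/q_4 = 58/5.
The closest fraction with denominator <= 39 is either p_4/q_4 or the intermediate fraction (k*p_4 + p_3)/(k*q_4 + q_3) with the largest k >= 1 whose denominator stays <= 39; these approach x as k grows, and every other convergent or intermediate fraction in range is farther away.
Largest k: floor((39 - q_3)/q_4) = floor((39 - 3)/5) = 7.
That gives (7*58 + 35)/(7*5 + 3) = 441/38.
Compare the errors: |x - 58/5| = |557*5 - 58*48|/(48*5) = 1/240, and |x - 441/38| = |557*38 - 441*48|/(48*38) = 2/1824.
Cross-multiplying, 2*240 = 480 < 1824 = 1*1824, so 2/1824 is smaller: the intermediate fraction 441/38 is closer to x than 58/5.

441/38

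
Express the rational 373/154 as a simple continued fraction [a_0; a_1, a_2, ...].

Run the Euclidean algorithm on 373 and 154; the successive quotients are the partial quotients a_0, a_1, ... (each step inverts the fractional part left over by the previous one):
  373 = 2*154 + 65, so a_0 = 2.
  154 = 2*65 + 24, so a_1 = 2.
  65 = 2*24 + 17, so a_2 = 2.
  24 = 1*17 + 7, so a_3 = 1.
  17 = 2*7 + 3, so a_4 = 2.
  7 = 2*3 + 1, so a_5 = 2.
  3 = 3*1 + 0, so a_6 = 3.
The remainder reaches 0 after 7 divisions, so the expansion has 7 partial quotients, read off in order.

[2; 2, 2, 1, 2, 2, 3]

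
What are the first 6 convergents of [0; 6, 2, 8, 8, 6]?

Using the convergent recurrence p_i = a_i*p_{i-1} + p_{i-2}, q_i = a_i*q_{i-1} + q_{i-2} with p_{-2}=0, p_{-1}=1, q_{-2}=1, q_{-1}=0:
  i=0: a_0=0, p_0 = 0*1 + 0 = 0, q_0 = 0*0 + 1 = 1.
  i=1: a_1=6, p_1 = 6*0 + 1 = 1, q_1 = 6*1 + 0 = 6.
  i=2: a_2=2, p_2 = 2*1 + 0 = 2, q_2 = 2*6 + 1 = 13.
  i=3: a_3=8, p_3 = 8*2 + 1 = 17, q_3 = 8*13 + 6 = 110.
  i=4: a_4=8, p_4 = 8*17 + 2 = 138, q_4 = 8*110 + 13 = 893.
  i=5: a_5=6, p_5 = 6*138 + 17 = 845, q_5 = 6*893 + 110 = 5468.

0/1, 1/6, 2/13, 17/110, 138/893, 845/5468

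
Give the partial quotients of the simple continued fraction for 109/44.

Run the Euclidean algorithm on 109 and 44; the successive quotients are the partial quotients a_0, a_1, ... (each step inverts the fractional part left over by the previous one):
  109 = 2*44 + 21, so a_0 = 2.
  44 = 2*21 + 2, so a_1 = 2.
  21 = 10*2 + 1, so a_2 = 10.
  2 = 2*1 + 0, so a_3 = 2.
The remainder reaches 0 after 4 divisions, so the expansion has 4 partial quotients, read off in order.

[2; 2, 10, 2]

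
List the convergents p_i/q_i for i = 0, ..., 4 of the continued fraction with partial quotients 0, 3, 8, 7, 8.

Using the convergent recurrence p_i = a_i*p_{i-1} + p_{i-2}, q_i = a_i*q_{i-1} + q_{i-2} with p_{-2}=0, p_{-1}=1, q_{-2}=1, q_{-1}=0:
  i=0: a_0=0, p_0 = 0*1 + 0 = 0, q_0 = 0*0 + 1 = 1.
  i=1: a_1=3, p_1 = 3*0 + 1 = 1, q_1 = 3*1 + 0 = 3.
  i=2: a_2=8, p_2 = 8*1 + 0 = 8, q_2 = 8*3 + 1 = 25.
  i=3: a_3=7, p_3 = 7*8 + 1 = 57, q_3 = 7*25 + 3 = 178.
  i=4: a_4=8, p_4 = 8*57 + 8 = 464, q_4 = 8*178 + 25 = 1449.

0/1, 1/3, 8/25, 57/178, 464/1449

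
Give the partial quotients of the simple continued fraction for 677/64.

[10; 1, 1, 2, 1, 2, 3]

Run the Euclidean algorithm on 677 and 64; the successive quotients are the partial quotients a_0, a_1, ... (each step inverts the fractional part left over by the previous one):
  677 = 10*64 + 37, so a_0 = 10.
  64 = 1*37 + 27, so a_1 = 1.
  37 = 1*27 + 10, so a_2 = 1.
  27 = 2*10 + 7, so a_3 = 2.
  10 = 1*7 + 3, so a_4 = 1.
  7 = 2*3 + 1, so a_5 = 2.
  3 = 3*1 + 0, so a_6 = 3.
The remainder reaches 0 after 7 divisions, so the expansion has 7 partial quotients, read off in order.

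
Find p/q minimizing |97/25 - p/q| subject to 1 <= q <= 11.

Expand x = 97/25 as a continued fraction with the Euclidean algorithm:
  97 = 3*25 + 22, so a_0 = 3.
  25 = 1*22 + 3, so a_1 = 1.
  22 = 7*3 + 1, so a_2 = 7.
  3 = 3*1 + 0, so a_3 = 3.
so x = [3; 1, 7, 3].
Convergents (p_i = a_i*p_{i-1} + p_{i-2}, q_i = a_i*q_{i-1} + q_{i-2} with p_{-2}=0, p_{-1}=1, q_{-2}=1, q_{-1}=0), until the denominator exceeds 11:
  i=0: a_0=3, p_0 = 3*1 + 0 = 3, q_0 = 3*0 + 1 = 1.
  i=1: a_1=1, p_1 = 1*3 + 1 = 4, q_1 = 1*1 + 0 = 1.
  i=2: a_2=7, p_2 = 7*4 + 3 = 31, q_2 = 7*1 + 1 = 8.
  i=3: a_3=3, p_3 = 3*31 + 4 = 97, q_3 = 3*8 + 1 = 25.
q_3 = 25 > 11, so the last convergent with denominator <= 11 is p_2/q_2 = 31/8.
The closest fraction with denominator <= 11 is either p_2/q_2 or the intermediate fraction (k*p_2 + p_1)/(k*q_2 + q_1) with the largest k >= 1 whose denominator stays <= 11; these approach x as k grows, and every other convergent or intermediate fraction in range is farther away.
Largest k: floor((11 - q_1)/q_2) = floor((11 - 1)/8) = 1.
That gives (1*31 + 4)/(1*8 + 1) = 35/9.
Compare the errors: |x - 31/8| = |97*8 - 31*25|/(25*8) = 1/200, and |x - 35/9| = |97*9 - 35*25|/(25*9) = 2/225.
Cross-multiplying, 1*225 = 225 < 400 = 2*200, so 1/200 is smaller: the convergent 31/8 is closer to x than 35/9.

31/8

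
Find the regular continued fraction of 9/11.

[0; 1, 4, 2]

Run the Euclidean algorithm on 9 and 11; the successive quotients are the partial quotients a_0, a_1, ... (each step inverts the fractional part left over by the previous one):
  9 = 0*11 + 9, so a_0 = 0.
  11 = 1*9 + 2, so a_1 = 1.
  9 = 4*2 + 1, so a_2 = 4.
  2 = 2*1 + 0, so a_3 = 2.
The remainder reaches 0 after 4 divisions, so the expansion has 4 partial quotients, read off in order.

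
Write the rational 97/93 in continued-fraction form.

Run the Euclidean algorithm on 97 and 93; the successive quotients are the partial quotients a_0, a_1, ... (each step inverts the fractional part left over by the previous one):
  97 = 1*93 + 4, so a_0 = 1.
  93 = 23*4 + 1, so a_1 = 23.
  4 = 4*1 + 0, so a_2 = 4.
The remainder reaches 0 after 3 divisions, so the expansion has 3 partial quotients, read off in order.

[1; 23, 4]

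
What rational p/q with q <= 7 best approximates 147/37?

4/1

Expand x = 147/37 as a continued fraction with the Euclidean algorithm:
  147 = 3*37 + 36, so a_0 = 3.
  37 = 1*36 + 1, so a_1 = 1.
  36 = 36*1 + 0, so a_2 = 36.
so x = [3; 1, 36].
Convergents (p_i = a_i*p_{i-1} + p_{i-2}, q_i = a_i*q_{i-1} + q_{i-2} with p_{-2}=0, p_{-1}=1, q_{-2}=1, q_{-1}=0), until the denominator exceeds 7:
  i=0: a_0=3, p_0 = 3*1 + 0 = 3, q_0 = 3*0 + 1 = 1.
  i=1: a_1=1, p_1 = 1*3 + 1 = 4, q_1 = 1*1 + 0 = 1.
  i=2: a_2=36, p_2 = 36*4 + 3 = 147, q_2 = 36*1 + 1 = 37.
q_2 = 37 > 7, so the last convergent with denominator <= 7 is p_1/q_1 = 4/1.
The closest fraction with denominator <= 7 is either p_1/q_1 or the intermediate fraction (k*p_1 + p_0)/(k*q_1 + q_0) with the largest k >= 1 whose denominator stays <= 7; these approach x as k grows, and every other convergent or intermediate fraction in range is farther away.
Largest k: floor((7 - q_0)/q_1) = floor((7 - 1)/1) = 6.
That gives (6*4 + 3)/(6*1 + 1) = 27/7.
Compare the errors: |x - 4/1| = |147*1 - 4*37|/(37*1) = 1/37, and |x - 27/7| = |147*7 - 27*37|/(37*7) = 30/259.
Cross-multiplying, 1*259 = 259 < 1110 = 30*37, so 1/37 is smaller: the convergent 4/1 is closer to x than 27/7.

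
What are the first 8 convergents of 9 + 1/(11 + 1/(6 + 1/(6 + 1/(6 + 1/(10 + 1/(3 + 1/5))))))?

Using the convergent recurrence p_i = a_i*p_{i-1} + p_{i-2}, q_i = a_i*q_{i-1} + q_{i-2} with p_{-2}=0, p_{-1}=1, q_{-2}=1, q_{-1}=0:
  i=0: a_0=9, p_0 = 9*1 + 0 = 9, q_0 = 9*0 + 1 = 1.
  i=1: a_1=11, p_1 = 11*9 + 1 = 100, q_1 = 11*1 + 0 = 11.
  i=2: a_2=6, p_2 = 6*100 + 9 = 609, q_2 = 6*11 + 1 = 67.
  i=3: a_3=6, p_3 = 6*609 + 100 = 3754, q_3 = 6*67 + 11 = 413.
  i=4: a_4=6, p_4 = 6*3754 + 609 = 23133, q_4 = 6*413 + 67 = 2545.
  i=5: a_5=10, p_5 = 10*23133 + 3754 = 235084, q_5 = 10*2545 + 413 = 25863.
  i=6: a_6=3, p_6 = 3*235084 + 23133 = 728385, q_6 = 3*25863 + 2545 = 80134.
  i=7: a_7=5, p_7 = 5*728385 + 235084 = 3877009, q_7 = 5*80134 + 25863 = 426533.

9/1, 100/11, 609/67, 3754/413, 23133/2545, 235084/25863, 728385/80134, 3877009/426533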